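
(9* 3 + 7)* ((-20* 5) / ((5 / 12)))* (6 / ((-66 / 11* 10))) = 816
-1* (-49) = 49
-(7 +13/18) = -139/18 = -7.72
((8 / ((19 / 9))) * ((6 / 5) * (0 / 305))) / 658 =0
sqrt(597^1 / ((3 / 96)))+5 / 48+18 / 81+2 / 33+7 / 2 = 6157 / 1584+4*sqrt(1194) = 142.10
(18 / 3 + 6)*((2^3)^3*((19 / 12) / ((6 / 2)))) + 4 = 9740 / 3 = 3246.67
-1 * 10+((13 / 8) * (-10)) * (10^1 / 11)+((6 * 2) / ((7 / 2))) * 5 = -1175 / 154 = -7.63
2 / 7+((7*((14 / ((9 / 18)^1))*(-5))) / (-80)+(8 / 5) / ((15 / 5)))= 5489 / 420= 13.07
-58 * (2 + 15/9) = -638/3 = -212.67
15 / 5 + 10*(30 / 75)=7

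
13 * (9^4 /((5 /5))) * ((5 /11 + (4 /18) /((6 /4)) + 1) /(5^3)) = 1503684 /1375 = 1093.59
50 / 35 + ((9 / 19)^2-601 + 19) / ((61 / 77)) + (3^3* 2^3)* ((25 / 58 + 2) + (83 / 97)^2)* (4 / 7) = -14406378591217 / 42060704567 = -342.51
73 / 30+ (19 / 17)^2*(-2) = -563 / 8670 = -0.06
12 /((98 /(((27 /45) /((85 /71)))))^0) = 12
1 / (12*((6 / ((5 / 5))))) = 1 / 72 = 0.01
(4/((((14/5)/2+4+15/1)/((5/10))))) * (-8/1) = -40/51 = -0.78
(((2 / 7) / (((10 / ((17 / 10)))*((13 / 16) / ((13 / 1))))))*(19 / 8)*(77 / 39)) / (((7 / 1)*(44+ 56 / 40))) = 3553 / 309855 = 0.01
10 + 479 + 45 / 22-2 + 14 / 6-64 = 28207 / 66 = 427.38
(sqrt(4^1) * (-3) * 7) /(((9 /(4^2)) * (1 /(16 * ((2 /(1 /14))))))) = -100352 /3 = -33450.67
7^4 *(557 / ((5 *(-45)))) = -1337357 / 225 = -5943.81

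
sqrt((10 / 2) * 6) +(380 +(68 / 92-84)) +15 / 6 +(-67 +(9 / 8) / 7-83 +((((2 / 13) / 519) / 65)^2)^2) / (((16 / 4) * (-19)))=sqrt(30) +57404047733593021867172486843 / 190577717646511411600020000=306.69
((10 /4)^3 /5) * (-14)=-175 /4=-43.75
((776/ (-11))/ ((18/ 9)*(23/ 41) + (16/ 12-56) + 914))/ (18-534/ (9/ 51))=0.00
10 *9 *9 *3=2430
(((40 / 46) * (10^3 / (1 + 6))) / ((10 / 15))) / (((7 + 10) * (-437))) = -30000 / 1196069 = -0.03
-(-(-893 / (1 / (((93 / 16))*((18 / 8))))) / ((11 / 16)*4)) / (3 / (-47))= 11709909 / 176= 66533.57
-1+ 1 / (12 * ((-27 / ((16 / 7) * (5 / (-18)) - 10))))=-0.97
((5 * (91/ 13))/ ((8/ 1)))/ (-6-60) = -35/ 528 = -0.07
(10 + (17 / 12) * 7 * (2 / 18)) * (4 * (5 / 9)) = 5995 / 243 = 24.67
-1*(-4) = 4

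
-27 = -27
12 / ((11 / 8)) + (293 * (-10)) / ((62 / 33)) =-528819 / 341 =-1550.79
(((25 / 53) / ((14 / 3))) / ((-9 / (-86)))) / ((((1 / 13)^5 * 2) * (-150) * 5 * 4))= -59.77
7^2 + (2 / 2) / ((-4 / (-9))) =205 / 4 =51.25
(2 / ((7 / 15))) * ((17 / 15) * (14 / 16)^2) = 119 / 32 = 3.72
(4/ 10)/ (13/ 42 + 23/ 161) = 84/ 95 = 0.88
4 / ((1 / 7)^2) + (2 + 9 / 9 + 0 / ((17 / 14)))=199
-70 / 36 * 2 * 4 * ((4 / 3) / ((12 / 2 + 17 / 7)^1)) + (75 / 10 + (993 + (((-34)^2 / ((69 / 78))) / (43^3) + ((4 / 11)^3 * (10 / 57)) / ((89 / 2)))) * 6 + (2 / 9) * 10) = 78223525078576324039 / 13112957006655066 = 5965.36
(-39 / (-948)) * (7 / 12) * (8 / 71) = 91 / 33654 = 0.00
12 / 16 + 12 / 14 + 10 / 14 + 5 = 205 / 28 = 7.32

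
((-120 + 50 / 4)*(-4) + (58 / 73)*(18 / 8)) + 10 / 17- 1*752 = -793307 / 2482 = -319.62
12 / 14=6 / 7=0.86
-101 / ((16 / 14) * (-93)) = 707 / 744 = 0.95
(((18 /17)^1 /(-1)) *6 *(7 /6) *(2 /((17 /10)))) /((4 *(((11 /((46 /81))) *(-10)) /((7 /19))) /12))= 9016 /181203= 0.05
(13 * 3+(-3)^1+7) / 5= 43 / 5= 8.60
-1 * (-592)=592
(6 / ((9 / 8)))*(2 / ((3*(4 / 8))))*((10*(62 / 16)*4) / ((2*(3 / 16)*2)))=39680 / 27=1469.63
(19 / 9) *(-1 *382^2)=-2772556 / 9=-308061.78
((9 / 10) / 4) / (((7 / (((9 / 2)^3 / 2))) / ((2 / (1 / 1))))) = 6561 / 2240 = 2.93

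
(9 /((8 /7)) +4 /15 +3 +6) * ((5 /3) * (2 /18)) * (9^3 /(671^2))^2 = 0.00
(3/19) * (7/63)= 1/57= 0.02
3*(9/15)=9/5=1.80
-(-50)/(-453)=-50/453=-0.11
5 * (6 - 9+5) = 10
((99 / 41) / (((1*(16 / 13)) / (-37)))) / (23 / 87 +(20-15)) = -4142853 / 300448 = -13.79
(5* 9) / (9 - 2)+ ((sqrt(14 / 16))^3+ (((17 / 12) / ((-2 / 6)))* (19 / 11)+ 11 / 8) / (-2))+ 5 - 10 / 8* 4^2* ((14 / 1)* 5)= -1707045 / 1232+ 7* sqrt(14) / 32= -1384.77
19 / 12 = 1.58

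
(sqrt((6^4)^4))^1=1679616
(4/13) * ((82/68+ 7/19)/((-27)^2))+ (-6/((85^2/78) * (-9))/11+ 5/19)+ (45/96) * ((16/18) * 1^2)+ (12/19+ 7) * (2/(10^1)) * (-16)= -23.74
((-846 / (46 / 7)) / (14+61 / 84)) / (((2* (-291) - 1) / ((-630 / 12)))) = -13058010 / 16586933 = -0.79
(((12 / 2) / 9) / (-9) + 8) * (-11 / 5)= -2354 / 135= -17.44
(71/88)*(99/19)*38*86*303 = 8325531/2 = 4162765.50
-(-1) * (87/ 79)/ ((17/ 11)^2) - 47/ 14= -925679/ 319634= -2.90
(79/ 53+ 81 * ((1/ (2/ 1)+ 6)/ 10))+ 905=1016689/ 1060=959.14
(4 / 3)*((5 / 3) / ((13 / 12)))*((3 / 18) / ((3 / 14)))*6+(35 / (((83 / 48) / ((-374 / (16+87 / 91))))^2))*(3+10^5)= 1092887366934884856160 / 1918995245037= 569510200.59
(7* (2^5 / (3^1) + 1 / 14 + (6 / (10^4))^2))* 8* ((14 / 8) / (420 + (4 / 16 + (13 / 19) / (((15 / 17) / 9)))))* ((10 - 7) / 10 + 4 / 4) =9747237826781 / 3044006250000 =3.20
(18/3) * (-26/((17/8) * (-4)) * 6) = 110.12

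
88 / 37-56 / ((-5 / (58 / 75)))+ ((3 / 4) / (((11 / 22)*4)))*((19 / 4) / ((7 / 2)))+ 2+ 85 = 153144587 / 1554000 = 98.55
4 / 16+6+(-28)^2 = 3161 / 4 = 790.25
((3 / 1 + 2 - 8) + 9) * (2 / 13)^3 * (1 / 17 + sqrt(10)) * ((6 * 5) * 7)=10080 / 37349 + 10080 * sqrt(10) / 2197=14.78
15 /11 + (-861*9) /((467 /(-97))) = 8275188 /5137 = 1610.90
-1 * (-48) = 48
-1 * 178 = -178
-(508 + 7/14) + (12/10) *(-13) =-5241/10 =-524.10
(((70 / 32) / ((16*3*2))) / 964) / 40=7 / 11845632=0.00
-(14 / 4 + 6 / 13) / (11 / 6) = -2.16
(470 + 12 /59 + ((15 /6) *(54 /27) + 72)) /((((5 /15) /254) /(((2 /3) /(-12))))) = -4100195 /177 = -23164.94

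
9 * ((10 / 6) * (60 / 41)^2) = 54000 / 1681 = 32.12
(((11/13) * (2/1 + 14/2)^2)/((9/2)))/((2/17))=129.46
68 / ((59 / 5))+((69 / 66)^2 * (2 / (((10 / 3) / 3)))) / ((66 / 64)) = 7.67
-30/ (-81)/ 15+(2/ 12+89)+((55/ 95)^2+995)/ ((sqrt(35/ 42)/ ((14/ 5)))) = 14449/ 162+5030424 * sqrt(30)/ 9025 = 3142.13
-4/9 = -0.44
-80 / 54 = -40 / 27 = -1.48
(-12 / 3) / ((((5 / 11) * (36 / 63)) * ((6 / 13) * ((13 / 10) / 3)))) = -77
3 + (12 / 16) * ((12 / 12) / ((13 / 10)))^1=93 / 26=3.58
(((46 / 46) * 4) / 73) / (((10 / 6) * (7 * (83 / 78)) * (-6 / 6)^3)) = -936 / 212065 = -0.00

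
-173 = -173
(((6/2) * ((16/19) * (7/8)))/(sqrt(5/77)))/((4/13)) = 273 * sqrt(385)/190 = 28.19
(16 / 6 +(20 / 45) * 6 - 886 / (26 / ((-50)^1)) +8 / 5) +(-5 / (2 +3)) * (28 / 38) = 6335708 / 3705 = 1710.04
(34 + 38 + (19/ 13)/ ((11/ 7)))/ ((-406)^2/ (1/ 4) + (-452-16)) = 10429/ 94219268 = 0.00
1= 1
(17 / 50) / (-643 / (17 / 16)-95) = -289 / 595150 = -0.00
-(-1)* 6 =6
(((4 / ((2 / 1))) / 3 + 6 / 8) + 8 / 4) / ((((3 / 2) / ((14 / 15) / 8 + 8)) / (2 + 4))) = 19967 / 180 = 110.93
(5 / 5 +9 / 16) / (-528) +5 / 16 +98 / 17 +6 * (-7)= -5159513 / 143616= -35.93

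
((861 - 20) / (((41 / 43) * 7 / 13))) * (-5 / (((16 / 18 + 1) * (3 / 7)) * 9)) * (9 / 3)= -2350595 / 697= -3372.45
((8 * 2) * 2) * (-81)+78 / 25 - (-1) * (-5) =-64847 / 25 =-2593.88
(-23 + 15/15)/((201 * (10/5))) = -11/201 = -0.05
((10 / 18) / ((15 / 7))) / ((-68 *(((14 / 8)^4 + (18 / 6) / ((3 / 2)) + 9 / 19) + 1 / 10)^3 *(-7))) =3596091392000 / 11274298136108170677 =0.00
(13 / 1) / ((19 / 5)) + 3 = 122 / 19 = 6.42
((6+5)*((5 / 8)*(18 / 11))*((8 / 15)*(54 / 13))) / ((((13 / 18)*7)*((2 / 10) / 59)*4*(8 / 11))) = 2365605 / 4732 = 499.92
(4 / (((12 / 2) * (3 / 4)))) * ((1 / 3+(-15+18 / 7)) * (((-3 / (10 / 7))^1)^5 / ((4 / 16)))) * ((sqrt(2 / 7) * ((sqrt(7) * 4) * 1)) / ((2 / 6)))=65864232 * sqrt(2) / 3125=29806.75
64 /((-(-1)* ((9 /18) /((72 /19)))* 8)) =1152 /19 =60.63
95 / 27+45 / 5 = 338 / 27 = 12.52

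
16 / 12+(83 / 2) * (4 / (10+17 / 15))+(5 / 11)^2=16.45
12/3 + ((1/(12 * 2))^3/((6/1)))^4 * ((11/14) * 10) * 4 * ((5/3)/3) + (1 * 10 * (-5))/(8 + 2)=-745453331864786829037/745453331864786829312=-1.00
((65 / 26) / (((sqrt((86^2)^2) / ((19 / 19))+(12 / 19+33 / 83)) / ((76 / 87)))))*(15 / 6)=149815 / 202973001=0.00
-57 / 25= -2.28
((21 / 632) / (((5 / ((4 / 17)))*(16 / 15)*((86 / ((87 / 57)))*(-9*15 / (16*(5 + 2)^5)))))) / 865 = -0.00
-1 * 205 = -205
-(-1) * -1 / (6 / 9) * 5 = -15 / 2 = -7.50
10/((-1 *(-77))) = 0.13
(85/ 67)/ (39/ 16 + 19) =1360/ 22981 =0.06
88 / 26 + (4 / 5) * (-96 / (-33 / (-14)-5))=78028 / 2405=32.44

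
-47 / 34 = -1.38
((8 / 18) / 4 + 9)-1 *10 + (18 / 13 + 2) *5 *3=5836 / 117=49.88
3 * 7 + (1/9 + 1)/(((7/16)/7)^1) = 349/9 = 38.78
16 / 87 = 0.18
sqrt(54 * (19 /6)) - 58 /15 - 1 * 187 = -2863 /15 +3 * sqrt(19) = -177.79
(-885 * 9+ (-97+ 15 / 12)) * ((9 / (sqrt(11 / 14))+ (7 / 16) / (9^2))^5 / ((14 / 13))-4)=-217234150424884039902637 * sqrt(154) / 3337686477176832-7489064872051903826371775 / 3539161369980960768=-809802736.92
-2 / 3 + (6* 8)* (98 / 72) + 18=248 / 3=82.67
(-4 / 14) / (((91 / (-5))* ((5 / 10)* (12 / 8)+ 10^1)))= 40 / 27391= 0.00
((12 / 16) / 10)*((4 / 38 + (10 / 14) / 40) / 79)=393 / 3362240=0.00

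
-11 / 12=-0.92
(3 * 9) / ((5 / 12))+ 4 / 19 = 6176 / 95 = 65.01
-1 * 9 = -9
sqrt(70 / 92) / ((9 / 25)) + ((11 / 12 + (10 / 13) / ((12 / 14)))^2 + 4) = 25 * sqrt(1610) / 414 + 177433 / 24336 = 9.71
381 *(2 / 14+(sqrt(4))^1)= 5715 / 7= 816.43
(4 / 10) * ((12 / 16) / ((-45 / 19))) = -19 / 150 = -0.13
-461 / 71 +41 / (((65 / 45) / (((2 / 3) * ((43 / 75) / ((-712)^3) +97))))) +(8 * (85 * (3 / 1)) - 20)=16028937678345227 / 4164392876800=3849.05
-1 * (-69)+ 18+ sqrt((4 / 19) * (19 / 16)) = 175 / 2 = 87.50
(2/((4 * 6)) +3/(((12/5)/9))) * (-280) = -9520/3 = -3173.33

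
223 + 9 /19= 4246 /19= 223.47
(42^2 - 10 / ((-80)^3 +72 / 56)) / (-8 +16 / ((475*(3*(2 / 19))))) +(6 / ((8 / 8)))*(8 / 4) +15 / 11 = -2451944463633 / 11669474696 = -210.12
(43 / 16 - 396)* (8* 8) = -25172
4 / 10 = 2 / 5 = 0.40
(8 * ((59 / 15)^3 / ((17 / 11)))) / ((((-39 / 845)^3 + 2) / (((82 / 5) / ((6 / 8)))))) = 13023946624832 / 3781400355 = 3444.21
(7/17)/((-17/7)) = -49/289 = -0.17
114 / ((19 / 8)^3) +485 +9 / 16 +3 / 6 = 2856649 / 5776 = 494.57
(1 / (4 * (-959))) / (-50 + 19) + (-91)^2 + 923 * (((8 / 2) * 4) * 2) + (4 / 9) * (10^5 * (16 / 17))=1449110495069 / 18194148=79647.07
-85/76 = -1.12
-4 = -4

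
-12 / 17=-0.71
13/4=3.25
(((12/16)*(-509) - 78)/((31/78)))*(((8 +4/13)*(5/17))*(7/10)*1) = -1042713/527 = -1978.58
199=199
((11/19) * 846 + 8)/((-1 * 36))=-4729/342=-13.83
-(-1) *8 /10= 4 /5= 0.80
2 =2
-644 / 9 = -71.56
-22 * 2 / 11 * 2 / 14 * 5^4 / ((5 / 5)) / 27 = -2500 / 189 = -13.23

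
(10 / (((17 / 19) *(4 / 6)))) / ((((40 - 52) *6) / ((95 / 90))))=-1805 / 7344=-0.25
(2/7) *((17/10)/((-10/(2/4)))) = -17/700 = -0.02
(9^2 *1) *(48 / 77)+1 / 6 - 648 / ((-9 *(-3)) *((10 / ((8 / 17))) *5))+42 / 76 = 95107181 / 1865325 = 50.99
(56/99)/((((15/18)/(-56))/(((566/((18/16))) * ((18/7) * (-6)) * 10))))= 32456704/11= 2950609.45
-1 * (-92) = 92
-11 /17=-0.65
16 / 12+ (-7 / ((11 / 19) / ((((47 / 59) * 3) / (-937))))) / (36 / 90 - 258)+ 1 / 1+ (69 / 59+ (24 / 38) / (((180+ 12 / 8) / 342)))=17327941229 / 3692462136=4.69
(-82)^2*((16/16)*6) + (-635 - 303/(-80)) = 3177023/80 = 39712.79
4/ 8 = 1/ 2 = 0.50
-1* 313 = -313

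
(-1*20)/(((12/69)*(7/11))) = -1265/7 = -180.71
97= 97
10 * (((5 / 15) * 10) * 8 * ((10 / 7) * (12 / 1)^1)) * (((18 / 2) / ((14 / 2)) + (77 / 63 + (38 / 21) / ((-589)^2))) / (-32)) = -2884928000 / 8052219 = -358.28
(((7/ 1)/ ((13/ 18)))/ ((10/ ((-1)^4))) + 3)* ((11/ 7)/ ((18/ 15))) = 473/ 91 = 5.20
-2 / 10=-0.20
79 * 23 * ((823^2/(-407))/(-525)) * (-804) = -4630809.69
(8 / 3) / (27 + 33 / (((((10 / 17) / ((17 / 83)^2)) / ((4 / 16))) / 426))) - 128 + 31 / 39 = -189761467937 / 1491887943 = -127.20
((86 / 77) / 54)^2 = 1849 / 4322241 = 0.00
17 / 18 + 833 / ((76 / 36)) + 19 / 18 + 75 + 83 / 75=673577 / 1425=472.69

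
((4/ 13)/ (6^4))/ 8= 1/ 33696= 0.00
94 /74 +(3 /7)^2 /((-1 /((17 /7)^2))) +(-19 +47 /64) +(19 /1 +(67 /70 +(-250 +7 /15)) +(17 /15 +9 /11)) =-245.70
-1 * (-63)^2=-3969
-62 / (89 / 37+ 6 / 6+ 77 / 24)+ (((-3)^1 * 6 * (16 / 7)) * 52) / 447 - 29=-37768865 / 875077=-43.16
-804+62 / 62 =-803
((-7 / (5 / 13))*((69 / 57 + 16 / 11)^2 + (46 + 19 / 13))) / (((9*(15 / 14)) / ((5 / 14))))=-72296966 / 1965645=-36.78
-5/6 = -0.83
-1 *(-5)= 5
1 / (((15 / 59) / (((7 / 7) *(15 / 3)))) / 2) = 118 / 3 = 39.33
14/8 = 7/4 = 1.75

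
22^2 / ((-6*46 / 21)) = -847 / 23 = -36.83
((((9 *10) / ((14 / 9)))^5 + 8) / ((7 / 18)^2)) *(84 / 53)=42364430994914928 / 6235397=6794183432.89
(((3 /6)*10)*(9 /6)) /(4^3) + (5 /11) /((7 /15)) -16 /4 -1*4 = -68093 /9856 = -6.91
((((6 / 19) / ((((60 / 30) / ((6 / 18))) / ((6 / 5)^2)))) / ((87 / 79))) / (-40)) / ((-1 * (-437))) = -0.00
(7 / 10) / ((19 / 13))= 91 / 190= 0.48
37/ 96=0.39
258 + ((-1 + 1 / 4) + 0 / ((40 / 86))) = 1029 / 4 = 257.25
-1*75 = -75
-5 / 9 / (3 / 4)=-20 / 27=-0.74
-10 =-10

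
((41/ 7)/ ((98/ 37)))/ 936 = 1517/ 642096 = 0.00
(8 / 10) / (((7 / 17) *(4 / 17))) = 289 / 35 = 8.26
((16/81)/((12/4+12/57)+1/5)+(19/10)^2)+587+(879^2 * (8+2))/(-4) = -1266936863029/656100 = -1931011.83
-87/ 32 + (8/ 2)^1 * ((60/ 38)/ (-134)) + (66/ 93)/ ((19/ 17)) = -2690945/ 1262816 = -2.13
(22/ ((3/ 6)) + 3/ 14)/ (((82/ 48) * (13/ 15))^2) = 40111200/ 1988623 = 20.17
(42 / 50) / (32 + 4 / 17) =357 / 13700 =0.03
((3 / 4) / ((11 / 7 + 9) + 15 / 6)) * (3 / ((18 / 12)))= 7 / 61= 0.11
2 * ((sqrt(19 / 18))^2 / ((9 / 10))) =190 / 81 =2.35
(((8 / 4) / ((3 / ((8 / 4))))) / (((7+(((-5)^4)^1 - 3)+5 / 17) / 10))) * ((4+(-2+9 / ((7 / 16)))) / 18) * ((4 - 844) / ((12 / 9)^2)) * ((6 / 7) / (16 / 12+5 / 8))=-3223200 / 586607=-5.49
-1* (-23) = 23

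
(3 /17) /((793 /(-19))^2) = 1083 /10690433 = 0.00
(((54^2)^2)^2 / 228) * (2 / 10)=6025163444928 / 95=63422773104.51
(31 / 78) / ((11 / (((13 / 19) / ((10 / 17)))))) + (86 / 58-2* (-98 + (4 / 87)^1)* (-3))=-213177257 / 363660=-586.20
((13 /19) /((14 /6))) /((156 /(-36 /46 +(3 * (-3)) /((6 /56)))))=-975 /6118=-0.16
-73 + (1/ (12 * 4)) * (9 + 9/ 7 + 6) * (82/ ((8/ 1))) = -15573/ 224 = -69.52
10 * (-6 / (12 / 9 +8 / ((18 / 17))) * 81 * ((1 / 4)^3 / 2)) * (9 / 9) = -2187 / 512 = -4.27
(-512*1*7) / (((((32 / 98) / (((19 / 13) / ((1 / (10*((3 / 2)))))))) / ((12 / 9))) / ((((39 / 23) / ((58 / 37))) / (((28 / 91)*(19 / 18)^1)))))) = -712726560 / 667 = -1068555.56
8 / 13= 0.62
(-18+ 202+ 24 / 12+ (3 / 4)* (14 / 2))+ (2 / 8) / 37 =14153 / 74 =191.26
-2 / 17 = -0.12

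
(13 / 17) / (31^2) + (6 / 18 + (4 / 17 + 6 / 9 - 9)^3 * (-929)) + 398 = 62941888209847 / 127477611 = 493748.57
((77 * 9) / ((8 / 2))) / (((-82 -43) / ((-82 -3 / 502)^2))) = -1174442269077 / 126002000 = -9320.82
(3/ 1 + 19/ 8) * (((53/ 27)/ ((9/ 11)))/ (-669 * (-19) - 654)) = 25069/ 23438808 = 0.00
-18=-18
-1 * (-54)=54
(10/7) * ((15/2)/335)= 15/469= 0.03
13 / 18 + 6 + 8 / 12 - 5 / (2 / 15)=-271 / 9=-30.11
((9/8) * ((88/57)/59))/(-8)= -33/8968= -0.00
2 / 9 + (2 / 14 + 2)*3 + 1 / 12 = 1697 / 252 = 6.73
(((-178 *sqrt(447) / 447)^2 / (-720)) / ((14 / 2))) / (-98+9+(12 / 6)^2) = 7921 / 47873700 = 0.00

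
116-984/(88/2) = 1030/11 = 93.64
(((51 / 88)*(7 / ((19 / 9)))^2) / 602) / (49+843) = 28917 / 2436986816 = 0.00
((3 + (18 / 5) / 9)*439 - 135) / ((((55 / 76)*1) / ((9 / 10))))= 2321496 / 1375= 1688.36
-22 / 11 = -2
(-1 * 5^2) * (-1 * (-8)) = -200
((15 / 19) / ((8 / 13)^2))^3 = 16290480375 / 1798045696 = 9.06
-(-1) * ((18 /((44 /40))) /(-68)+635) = 118700 /187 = 634.76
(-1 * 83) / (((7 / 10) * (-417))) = 830 / 2919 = 0.28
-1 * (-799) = 799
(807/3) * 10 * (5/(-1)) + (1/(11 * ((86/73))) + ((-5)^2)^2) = -12132377/946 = -12824.92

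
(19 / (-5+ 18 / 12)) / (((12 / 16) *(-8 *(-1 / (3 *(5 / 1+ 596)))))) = -11419 / 7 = -1631.29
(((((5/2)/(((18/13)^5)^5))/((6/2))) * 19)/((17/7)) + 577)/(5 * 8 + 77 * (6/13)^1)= 7.64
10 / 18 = 5 / 9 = 0.56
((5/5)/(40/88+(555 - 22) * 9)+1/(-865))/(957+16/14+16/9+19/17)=-46328247/46983981816160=-0.00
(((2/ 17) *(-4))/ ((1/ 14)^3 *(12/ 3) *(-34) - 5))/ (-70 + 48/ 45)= -5145/ 3805637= -0.00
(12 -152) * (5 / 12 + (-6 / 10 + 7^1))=-2863 / 3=-954.33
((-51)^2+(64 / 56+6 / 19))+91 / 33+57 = 11684467 / 4389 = 2662.22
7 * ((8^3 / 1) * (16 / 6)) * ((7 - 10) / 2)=-14336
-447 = -447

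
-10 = -10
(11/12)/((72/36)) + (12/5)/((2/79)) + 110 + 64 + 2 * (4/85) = 549479/2040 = 269.35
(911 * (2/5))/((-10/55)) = -10021/5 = -2004.20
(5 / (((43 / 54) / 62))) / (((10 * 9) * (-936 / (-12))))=31 / 559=0.06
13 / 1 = 13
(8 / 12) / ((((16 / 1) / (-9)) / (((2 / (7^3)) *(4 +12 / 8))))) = -33 / 2744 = -0.01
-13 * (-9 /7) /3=5.57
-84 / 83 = -1.01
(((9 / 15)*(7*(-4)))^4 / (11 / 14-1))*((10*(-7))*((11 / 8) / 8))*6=3354408288 / 125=26835266.30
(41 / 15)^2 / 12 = 1681 / 2700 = 0.62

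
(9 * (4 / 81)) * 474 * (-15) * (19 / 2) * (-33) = 990660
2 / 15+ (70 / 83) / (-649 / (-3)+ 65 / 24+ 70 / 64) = 515554 / 3758655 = 0.14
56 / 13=4.31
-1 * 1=-1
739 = 739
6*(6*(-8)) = -288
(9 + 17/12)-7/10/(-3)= 10.65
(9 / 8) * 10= 45 / 4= 11.25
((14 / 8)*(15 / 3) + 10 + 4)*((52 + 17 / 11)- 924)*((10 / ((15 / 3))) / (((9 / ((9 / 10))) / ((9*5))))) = -7841925 / 44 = -178225.57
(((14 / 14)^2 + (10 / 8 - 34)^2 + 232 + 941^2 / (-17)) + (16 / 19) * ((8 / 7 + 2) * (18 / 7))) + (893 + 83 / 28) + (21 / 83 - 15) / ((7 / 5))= -1048586475019 / 21018256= -49889.32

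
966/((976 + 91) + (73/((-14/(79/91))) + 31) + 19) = 1230684/1417291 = 0.87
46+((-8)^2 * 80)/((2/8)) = 20526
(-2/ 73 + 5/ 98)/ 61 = 169/ 436394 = 0.00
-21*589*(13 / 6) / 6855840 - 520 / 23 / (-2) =154948001 / 13711680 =11.30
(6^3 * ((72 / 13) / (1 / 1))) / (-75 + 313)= 5.03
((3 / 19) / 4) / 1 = 3 / 76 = 0.04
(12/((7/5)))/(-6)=-10/7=-1.43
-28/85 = -0.33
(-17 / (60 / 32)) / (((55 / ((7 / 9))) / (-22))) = 1904 / 675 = 2.82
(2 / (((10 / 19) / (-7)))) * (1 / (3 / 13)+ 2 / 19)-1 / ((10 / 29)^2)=-37943 / 300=-126.48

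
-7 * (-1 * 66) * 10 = 4620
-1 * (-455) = 455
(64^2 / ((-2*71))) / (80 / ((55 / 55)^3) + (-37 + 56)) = -2048 / 7029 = -0.29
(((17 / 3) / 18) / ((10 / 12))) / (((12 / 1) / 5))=0.16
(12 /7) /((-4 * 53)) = -3 /371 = -0.01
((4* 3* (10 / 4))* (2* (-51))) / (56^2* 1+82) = -1530 / 1609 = -0.95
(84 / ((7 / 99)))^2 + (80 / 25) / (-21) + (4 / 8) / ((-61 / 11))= 18079313533 / 12810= 1411343.76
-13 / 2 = -6.50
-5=-5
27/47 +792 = 37251/47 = 792.57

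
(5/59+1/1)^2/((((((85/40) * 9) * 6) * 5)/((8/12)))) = 32768/23966685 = 0.00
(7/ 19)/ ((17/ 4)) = 28/ 323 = 0.09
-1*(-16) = 16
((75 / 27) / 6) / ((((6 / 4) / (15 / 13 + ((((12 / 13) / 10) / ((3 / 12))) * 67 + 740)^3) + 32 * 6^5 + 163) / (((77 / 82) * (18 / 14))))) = 6755252076088285 / 3009293830608463958646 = 0.00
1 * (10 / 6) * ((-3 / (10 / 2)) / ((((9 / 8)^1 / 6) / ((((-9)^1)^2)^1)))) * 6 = -2592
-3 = -3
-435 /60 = -29 /4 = -7.25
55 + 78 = 133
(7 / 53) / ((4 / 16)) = 28 / 53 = 0.53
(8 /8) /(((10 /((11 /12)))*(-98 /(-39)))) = 0.04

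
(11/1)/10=11/10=1.10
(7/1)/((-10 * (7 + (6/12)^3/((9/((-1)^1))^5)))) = -1653372/16533715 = -0.10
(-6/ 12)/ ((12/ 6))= -1/ 4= -0.25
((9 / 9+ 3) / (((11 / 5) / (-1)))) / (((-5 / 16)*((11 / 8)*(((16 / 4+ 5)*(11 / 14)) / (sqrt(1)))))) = 7168 / 11979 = 0.60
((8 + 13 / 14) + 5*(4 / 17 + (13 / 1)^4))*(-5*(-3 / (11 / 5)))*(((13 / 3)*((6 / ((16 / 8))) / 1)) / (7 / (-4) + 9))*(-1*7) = -12222107.74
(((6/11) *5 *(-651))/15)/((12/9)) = -1953/22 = -88.77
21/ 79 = 0.27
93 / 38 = 2.45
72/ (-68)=-18/ 17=-1.06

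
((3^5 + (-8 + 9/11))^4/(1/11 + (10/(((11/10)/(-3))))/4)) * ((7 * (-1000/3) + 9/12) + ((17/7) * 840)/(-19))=3148516590245234858/2807079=1121634478490.00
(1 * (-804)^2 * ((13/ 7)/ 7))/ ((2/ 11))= 46218744/ 49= 943239.67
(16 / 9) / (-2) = -8 / 9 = -0.89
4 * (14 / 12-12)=-130 / 3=-43.33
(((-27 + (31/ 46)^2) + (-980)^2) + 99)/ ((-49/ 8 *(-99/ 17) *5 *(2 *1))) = 34550115121/ 12830895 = 2692.73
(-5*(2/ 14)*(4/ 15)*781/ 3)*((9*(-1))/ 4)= 781/ 7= 111.57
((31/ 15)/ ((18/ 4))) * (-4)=-248/ 135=-1.84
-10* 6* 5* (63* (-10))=189000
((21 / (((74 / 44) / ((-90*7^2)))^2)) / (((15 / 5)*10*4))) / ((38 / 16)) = 13178032560 / 26011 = 506633.06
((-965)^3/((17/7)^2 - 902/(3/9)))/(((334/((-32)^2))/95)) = 428352772288000/4418987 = 96934607.93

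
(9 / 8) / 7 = 9 / 56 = 0.16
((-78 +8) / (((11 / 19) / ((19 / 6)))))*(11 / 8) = -12635 / 24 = -526.46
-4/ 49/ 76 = -0.00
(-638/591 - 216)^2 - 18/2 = 16456206907/349281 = 47114.52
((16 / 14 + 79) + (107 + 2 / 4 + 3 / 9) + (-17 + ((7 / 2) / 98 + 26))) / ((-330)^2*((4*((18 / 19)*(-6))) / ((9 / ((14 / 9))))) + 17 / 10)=-1572155 / 3415090434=-0.00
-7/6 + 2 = 5/6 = 0.83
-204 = -204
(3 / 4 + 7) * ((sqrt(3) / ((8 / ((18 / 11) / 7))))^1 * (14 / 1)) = 279 * sqrt(3) / 88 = 5.49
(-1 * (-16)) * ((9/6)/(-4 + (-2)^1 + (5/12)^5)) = -5971968/1489867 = -4.01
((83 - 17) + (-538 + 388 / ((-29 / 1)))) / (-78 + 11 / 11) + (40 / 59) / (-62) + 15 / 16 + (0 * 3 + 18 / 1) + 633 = 43013047171 / 65346512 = 658.23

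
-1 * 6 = -6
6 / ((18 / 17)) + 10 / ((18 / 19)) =146 / 9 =16.22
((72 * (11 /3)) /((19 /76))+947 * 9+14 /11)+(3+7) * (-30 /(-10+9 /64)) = 66707873 /6941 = 9610.70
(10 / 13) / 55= 2 / 143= 0.01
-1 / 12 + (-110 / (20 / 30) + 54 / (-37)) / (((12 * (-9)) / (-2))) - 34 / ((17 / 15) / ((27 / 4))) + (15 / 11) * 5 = -2913517 / 14652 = -198.85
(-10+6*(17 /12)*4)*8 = 192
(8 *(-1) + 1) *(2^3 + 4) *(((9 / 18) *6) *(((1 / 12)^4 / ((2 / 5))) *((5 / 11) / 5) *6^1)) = -35 / 2112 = -0.02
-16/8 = -2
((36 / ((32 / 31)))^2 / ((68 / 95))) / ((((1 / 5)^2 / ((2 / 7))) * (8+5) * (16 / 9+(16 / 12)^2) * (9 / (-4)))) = -184872375 / 1584128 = -116.70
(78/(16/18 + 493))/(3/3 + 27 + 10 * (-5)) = -351/48895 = -0.01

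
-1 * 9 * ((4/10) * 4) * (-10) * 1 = 144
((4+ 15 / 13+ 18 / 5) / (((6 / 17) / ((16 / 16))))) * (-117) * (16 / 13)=-232152 / 65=-3571.57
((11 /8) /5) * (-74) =-407 /20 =-20.35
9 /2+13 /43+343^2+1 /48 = 242837491 /2064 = 117653.82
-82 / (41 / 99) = -198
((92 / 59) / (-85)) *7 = -644 / 5015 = -0.13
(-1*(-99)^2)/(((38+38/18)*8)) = -88209/2888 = -30.54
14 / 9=1.56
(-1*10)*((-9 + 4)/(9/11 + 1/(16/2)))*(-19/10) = -8360/83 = -100.72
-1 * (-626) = 626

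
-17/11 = -1.55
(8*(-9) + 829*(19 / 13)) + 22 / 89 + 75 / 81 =35637092 / 31239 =1140.79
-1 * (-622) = 622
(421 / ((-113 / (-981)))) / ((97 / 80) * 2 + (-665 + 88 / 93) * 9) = -512121240 / 837085129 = -0.61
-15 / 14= -1.07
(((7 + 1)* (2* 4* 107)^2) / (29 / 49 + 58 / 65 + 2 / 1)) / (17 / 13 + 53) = 121355736320 / 3917241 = 30979.90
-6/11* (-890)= 5340/11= 485.45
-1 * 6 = -6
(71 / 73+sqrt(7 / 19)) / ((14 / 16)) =8 *sqrt(133) / 133+568 / 511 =1.81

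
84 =84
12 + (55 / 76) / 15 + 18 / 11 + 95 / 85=631109 / 42636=14.80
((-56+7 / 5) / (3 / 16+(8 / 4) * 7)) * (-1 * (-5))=-4368 / 227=-19.24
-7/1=-7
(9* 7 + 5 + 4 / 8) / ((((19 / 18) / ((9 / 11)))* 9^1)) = 1233 / 209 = 5.90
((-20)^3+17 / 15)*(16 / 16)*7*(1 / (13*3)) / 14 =-119983 / 1170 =-102.55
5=5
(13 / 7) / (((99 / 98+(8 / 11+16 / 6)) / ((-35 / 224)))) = -15015 / 227888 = -0.07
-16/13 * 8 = -128/13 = -9.85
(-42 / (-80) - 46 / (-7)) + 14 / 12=6941 / 840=8.26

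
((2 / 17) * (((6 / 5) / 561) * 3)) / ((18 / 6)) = 4 / 15895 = 0.00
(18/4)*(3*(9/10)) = 243/20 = 12.15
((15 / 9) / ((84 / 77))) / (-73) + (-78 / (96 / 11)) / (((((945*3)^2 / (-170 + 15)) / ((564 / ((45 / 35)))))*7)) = -7130101 / 704060910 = -0.01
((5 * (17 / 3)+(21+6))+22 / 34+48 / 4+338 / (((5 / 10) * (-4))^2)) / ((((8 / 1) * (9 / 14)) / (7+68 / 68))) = 108871 / 459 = 237.19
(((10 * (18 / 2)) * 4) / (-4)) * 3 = -270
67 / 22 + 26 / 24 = 545 / 132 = 4.13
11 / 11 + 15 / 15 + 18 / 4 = 13 / 2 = 6.50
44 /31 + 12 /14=494 /217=2.28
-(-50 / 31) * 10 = 500 / 31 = 16.13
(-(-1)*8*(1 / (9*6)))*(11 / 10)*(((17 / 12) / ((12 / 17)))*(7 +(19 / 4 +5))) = 212993 / 38880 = 5.48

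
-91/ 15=-6.07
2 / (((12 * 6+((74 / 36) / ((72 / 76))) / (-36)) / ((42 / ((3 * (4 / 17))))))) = 1388016 / 839105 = 1.65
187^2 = 34969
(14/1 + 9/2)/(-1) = -37/2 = -18.50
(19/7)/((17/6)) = 0.96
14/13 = 1.08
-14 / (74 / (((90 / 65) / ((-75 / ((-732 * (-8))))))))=245952 / 12025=20.45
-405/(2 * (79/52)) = -133.29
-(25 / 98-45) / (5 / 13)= 11401 / 98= 116.34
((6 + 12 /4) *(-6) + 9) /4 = -45 /4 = -11.25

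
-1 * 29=-29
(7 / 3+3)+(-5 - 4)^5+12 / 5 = -885619 / 15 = -59041.27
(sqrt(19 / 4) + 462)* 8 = 4* sqrt(19) + 3696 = 3713.44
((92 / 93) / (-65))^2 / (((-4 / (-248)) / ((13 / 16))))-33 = -2991217 / 90675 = -32.99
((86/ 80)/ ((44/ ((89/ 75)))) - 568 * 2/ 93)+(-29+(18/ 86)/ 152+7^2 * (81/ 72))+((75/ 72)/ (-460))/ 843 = 13.94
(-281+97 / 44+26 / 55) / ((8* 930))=-61231 / 1636800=-0.04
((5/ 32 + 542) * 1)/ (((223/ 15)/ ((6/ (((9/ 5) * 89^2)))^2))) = 722875/ 111932157944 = 0.00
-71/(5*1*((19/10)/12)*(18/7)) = -34.88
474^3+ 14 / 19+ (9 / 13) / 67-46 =1762408571887 / 16549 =106496378.75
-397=-397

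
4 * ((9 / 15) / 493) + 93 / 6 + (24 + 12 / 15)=198703 / 4930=40.30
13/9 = 1.44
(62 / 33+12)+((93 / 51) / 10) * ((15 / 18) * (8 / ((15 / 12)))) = 13886 / 935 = 14.85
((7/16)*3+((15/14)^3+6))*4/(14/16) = 93762/2401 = 39.05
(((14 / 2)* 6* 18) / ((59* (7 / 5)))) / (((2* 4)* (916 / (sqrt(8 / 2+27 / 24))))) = 135* sqrt(82) / 432352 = 0.00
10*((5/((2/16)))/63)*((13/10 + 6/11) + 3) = 21320/693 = 30.76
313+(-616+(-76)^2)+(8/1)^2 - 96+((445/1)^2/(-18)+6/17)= -5560.04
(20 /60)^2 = 1 /9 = 0.11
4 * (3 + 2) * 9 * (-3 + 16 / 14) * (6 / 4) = -3510 / 7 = -501.43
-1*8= -8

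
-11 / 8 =-1.38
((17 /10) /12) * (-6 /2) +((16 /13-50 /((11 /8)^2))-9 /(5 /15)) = -3312141 /62920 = -52.64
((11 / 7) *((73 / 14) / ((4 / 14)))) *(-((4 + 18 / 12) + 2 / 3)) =-29711 / 168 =-176.85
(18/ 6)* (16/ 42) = 8/ 7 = 1.14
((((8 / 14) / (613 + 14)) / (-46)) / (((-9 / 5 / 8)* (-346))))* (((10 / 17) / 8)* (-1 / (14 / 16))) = 400 / 18703763001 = 0.00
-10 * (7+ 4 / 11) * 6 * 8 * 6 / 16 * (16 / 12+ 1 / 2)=-2430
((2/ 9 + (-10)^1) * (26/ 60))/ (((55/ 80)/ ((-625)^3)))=1504629629.63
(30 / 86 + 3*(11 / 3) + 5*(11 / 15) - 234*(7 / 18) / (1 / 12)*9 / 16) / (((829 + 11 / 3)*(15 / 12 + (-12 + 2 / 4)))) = 309205 / 4403974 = 0.07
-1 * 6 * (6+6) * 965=-69480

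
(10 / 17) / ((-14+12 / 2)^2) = 5 / 544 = 0.01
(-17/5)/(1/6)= -102/5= -20.40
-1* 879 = -879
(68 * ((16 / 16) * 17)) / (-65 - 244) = -1156 / 309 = -3.74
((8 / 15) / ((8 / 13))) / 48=0.02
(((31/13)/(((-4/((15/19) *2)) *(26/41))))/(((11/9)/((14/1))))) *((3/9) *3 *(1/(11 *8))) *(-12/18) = 0.13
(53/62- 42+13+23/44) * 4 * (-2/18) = 12559/1023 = 12.28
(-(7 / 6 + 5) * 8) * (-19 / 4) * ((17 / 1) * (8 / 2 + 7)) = 131461 / 3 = 43820.33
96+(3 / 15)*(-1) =479 / 5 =95.80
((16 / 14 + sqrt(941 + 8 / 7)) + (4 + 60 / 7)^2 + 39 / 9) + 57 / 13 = sqrt(46165) / 7 + 320860 / 1911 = 198.60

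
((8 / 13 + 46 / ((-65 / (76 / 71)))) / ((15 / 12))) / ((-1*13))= 2624 / 299975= 0.01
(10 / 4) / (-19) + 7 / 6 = 59 / 57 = 1.04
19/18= 1.06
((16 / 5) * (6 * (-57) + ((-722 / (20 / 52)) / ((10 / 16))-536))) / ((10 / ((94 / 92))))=-18243144 / 14375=-1269.09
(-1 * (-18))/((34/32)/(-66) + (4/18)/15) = -855360/61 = -14022.30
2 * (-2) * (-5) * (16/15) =64/3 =21.33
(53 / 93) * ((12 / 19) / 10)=106 / 2945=0.04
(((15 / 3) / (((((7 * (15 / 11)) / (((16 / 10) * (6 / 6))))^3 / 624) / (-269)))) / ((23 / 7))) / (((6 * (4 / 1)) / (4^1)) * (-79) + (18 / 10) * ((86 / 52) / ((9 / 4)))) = 123921594368 / 48692739375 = 2.54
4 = 4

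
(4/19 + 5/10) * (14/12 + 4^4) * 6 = 41661/38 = 1096.34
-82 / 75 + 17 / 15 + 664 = 16601 / 25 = 664.04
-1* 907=-907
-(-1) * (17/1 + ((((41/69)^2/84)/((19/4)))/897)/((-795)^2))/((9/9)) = 18308244300031456/1076955547060575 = 17.00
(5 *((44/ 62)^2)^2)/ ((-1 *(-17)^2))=-1171280/ 266897569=-0.00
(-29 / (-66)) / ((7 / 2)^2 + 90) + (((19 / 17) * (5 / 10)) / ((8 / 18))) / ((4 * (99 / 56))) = 167135 / 917796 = 0.18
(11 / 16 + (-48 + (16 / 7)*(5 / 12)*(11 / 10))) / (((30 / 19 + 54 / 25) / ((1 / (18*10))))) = -0.07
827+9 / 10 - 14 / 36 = 37238 / 45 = 827.51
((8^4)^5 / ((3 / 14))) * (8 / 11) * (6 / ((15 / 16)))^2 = 132226261520350065983488 / 825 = 160274256388303110283.02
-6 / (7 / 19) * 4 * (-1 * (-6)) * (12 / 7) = -32832 / 49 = -670.04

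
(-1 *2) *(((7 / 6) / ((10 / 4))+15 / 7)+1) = -758 / 105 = -7.22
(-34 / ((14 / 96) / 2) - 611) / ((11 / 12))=-90492 / 77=-1175.22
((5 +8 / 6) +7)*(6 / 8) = 10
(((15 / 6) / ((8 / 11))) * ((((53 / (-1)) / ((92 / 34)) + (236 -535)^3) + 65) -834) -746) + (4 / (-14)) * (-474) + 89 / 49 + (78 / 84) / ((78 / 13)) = -9941847776153 / 108192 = -91890784.68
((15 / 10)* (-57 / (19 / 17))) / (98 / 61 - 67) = 9333 / 7978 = 1.17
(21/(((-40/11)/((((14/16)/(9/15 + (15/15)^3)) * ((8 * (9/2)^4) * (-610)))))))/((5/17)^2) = 187028476173/2560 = 73057998.51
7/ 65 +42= 2737/ 65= 42.11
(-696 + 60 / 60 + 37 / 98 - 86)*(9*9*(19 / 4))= -117735039 / 392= -300344.49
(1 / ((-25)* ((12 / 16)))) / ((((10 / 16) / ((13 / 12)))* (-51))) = 104 / 57375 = 0.00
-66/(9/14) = -308/3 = -102.67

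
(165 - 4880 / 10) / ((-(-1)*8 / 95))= -30685 / 8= -3835.62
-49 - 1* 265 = -314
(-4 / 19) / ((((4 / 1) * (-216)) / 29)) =29 / 4104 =0.01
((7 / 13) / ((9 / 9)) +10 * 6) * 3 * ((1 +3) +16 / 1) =47220 / 13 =3632.31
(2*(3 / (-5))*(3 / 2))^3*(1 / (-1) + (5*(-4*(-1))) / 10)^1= -729 / 125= -5.83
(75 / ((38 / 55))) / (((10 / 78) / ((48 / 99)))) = 7800 / 19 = 410.53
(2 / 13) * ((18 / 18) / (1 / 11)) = 22 / 13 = 1.69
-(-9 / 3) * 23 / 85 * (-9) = -621 / 85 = -7.31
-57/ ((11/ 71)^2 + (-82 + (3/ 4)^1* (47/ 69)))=26435004/ 37781245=0.70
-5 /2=-2.50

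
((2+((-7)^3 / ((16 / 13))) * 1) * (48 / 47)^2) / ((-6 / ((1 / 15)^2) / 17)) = 602072 / 165675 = 3.63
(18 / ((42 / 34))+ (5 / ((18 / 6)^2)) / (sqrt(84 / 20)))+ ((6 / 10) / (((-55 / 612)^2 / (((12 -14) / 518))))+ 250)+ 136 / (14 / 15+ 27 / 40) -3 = 5* sqrt(105) / 189+ 261476660399 / 756053375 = 346.12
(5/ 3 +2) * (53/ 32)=583/ 96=6.07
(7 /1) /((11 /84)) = 588 /11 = 53.45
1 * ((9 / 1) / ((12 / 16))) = 12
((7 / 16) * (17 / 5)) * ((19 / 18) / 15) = 2261 / 21600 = 0.10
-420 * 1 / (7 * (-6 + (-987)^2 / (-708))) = 4720 / 108713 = 0.04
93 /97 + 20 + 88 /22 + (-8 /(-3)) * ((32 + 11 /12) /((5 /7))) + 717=864.85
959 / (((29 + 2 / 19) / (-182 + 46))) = -354008 / 79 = -4481.11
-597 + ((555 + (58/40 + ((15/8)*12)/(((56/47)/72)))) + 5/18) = 1662407/1260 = 1319.37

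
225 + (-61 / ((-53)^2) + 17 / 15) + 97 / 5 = 10344632 / 42135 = 245.51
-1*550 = -550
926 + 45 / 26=24121 / 26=927.73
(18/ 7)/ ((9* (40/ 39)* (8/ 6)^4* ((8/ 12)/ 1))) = 9477/ 71680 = 0.13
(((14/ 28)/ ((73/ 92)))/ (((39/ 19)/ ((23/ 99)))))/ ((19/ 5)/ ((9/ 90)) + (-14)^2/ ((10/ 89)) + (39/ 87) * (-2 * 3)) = 76705/ 1914063723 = 0.00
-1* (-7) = 7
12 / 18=2 / 3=0.67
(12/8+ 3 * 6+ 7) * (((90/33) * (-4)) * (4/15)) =-848/11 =-77.09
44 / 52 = 11 / 13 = 0.85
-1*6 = -6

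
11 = 11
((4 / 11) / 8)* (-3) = -3 / 22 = -0.14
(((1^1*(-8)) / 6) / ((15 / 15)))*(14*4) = -224 / 3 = -74.67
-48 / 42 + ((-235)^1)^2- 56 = 386175 / 7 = 55167.86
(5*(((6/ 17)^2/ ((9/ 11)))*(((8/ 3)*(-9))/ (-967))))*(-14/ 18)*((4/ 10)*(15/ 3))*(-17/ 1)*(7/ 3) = 172480/ 147951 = 1.17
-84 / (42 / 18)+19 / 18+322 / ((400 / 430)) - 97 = 38557 / 180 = 214.21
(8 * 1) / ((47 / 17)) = 136 / 47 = 2.89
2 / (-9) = -2 / 9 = -0.22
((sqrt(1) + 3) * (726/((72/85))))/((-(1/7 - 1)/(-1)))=-71995/18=-3999.72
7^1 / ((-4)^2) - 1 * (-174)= 174.44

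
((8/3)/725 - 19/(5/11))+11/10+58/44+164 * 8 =30447478/23925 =1272.62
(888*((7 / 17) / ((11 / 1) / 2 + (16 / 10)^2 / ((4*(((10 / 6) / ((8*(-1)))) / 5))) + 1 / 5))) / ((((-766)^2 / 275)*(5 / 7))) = -1424500 / 57355399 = -0.02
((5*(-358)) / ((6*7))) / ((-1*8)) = 5.33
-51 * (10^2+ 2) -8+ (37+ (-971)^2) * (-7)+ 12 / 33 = -72658912 / 11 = -6605355.64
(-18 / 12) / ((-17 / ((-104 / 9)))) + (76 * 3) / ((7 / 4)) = 46148 / 357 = 129.27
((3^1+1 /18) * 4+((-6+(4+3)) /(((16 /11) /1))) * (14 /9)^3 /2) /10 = 39413 /29160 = 1.35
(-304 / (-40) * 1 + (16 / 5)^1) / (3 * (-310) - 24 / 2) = -9 / 785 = -0.01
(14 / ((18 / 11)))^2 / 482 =5929 / 39042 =0.15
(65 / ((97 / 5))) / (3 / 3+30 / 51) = 5525 / 2619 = 2.11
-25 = -25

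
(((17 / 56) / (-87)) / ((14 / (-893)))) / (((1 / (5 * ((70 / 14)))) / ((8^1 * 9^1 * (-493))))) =-19355775 / 98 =-197507.91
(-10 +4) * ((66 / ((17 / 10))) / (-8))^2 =-81675 / 578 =-141.31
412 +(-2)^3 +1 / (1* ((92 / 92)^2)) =405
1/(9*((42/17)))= 0.04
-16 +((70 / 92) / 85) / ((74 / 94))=-462615 / 28934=-15.99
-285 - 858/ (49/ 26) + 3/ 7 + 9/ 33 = -398625/ 539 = -739.56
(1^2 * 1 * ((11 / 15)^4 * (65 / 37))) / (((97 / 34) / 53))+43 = 1905540941 / 36338625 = 52.44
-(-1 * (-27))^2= -729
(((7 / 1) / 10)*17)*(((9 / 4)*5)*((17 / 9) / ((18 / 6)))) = 2023 / 24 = 84.29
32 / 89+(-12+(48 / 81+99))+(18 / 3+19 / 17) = 3883696 / 40851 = 95.07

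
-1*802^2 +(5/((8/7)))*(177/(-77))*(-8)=-7074359/11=-643123.55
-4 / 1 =-4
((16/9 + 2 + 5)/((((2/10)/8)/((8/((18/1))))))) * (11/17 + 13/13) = 353920/1377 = 257.02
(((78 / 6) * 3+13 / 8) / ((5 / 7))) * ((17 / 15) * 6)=1547 / 4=386.75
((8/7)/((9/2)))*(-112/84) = -64/189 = -0.34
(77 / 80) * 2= 77 / 40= 1.92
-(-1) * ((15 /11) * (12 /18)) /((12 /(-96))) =-80 /11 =-7.27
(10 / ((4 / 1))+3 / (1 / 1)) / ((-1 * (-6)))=11 / 12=0.92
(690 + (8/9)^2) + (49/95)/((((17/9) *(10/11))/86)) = 468724583/654075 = 716.62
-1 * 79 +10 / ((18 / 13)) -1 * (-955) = 7949 / 9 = 883.22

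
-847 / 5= -169.40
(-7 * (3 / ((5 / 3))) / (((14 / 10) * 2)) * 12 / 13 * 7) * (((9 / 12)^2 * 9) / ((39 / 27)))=-137781 / 1352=-101.91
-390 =-390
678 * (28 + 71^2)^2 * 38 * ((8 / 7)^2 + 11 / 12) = 72102813990169 / 49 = 1471485999799.37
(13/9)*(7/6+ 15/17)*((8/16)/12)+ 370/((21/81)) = 220118699/154224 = 1427.27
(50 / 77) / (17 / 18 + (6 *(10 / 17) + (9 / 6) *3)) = 7650 / 105721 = 0.07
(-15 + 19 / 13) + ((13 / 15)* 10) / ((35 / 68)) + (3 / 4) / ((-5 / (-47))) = 56509 / 5460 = 10.35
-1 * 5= -5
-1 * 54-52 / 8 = -121 / 2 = -60.50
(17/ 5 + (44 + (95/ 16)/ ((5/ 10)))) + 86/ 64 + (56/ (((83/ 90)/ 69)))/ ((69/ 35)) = 29029017/ 13280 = 2185.92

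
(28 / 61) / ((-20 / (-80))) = 1.84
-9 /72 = -0.12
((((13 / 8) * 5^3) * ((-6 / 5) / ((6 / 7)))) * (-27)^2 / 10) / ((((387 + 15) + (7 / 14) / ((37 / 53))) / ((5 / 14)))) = -8766225 / 476816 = -18.38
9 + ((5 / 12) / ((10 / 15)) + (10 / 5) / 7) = 9.91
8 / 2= 4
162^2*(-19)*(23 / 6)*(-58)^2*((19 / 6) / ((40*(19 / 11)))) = -2947118823 / 10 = -294711882.30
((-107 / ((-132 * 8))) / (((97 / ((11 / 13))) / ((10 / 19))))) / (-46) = -535 / 52901472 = -0.00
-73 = -73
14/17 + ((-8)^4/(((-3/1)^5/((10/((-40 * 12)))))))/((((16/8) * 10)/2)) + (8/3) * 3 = 548926/61965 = 8.86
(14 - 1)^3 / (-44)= -2197 / 44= -49.93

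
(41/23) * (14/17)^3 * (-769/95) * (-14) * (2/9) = 2422436128/96614145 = 25.07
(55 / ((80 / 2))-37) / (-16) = 2.23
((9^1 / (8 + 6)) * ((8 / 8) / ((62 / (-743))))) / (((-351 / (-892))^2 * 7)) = -7.11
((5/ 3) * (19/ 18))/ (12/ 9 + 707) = 19/ 7650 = 0.00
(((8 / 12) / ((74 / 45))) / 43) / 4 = 15 / 6364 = 0.00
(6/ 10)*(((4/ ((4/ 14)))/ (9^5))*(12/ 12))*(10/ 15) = 28/ 295245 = 0.00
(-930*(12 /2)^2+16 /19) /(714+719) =-636104 /27227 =-23.36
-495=-495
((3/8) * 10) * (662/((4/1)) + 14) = 5385/8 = 673.12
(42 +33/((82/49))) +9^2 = 11703/82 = 142.72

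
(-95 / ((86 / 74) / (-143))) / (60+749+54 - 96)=38665 / 2537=15.24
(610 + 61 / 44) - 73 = 23689 / 44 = 538.39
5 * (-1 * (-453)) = 2265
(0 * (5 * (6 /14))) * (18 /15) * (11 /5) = 0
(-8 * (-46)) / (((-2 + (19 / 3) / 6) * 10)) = -3312 / 85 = -38.96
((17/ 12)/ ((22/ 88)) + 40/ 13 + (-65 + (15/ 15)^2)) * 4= -8620/ 39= -221.03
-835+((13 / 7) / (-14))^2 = -834.98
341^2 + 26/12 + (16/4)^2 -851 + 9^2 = 115529.17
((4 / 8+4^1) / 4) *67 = 603 / 8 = 75.38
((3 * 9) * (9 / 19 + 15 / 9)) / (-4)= -14.45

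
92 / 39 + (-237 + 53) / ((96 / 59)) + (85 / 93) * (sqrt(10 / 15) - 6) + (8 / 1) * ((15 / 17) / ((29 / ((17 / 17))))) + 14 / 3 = -88450425 / 794716 + 85 * sqrt(6) / 279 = -110.55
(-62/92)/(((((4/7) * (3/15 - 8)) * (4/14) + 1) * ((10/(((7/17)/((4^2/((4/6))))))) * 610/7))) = 74431/1534096320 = 0.00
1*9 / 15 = 3 / 5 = 0.60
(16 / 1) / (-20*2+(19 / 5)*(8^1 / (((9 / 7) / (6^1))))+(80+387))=240 / 8533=0.03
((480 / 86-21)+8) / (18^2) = -319 / 13932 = -0.02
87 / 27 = 29 / 9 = 3.22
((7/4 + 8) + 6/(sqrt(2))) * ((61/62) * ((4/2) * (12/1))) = 2196 * sqrt(2)/31 + 7137/31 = 330.41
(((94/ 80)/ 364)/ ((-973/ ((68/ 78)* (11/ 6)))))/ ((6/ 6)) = -8789/ 1657524960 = -0.00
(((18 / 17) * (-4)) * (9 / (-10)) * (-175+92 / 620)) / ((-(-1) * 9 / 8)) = -592.44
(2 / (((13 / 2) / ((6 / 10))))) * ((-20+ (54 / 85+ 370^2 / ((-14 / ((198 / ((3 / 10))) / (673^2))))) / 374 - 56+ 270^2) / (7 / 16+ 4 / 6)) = 12176.08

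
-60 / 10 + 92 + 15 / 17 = 1477 / 17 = 86.88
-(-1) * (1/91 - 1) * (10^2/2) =-4500/91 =-49.45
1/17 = 0.06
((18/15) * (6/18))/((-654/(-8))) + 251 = 410393/1635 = 251.00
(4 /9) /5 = 4 /45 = 0.09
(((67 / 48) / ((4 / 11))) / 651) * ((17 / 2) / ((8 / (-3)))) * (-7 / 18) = 12529 / 1714176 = 0.01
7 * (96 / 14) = 48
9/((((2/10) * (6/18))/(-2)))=-270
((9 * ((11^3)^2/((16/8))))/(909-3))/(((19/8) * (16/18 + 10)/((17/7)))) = 813146499/984067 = 826.31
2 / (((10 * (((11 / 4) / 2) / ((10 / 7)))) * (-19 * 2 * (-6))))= 4 / 4389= 0.00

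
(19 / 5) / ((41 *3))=19 / 615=0.03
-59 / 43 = -1.37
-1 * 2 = -2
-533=-533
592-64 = 528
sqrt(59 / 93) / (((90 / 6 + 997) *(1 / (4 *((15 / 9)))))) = 5 *sqrt(5487) / 70587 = 0.01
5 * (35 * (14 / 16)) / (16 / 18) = 11025 / 64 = 172.27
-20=-20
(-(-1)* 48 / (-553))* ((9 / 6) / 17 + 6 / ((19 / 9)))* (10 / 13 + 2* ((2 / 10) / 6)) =-2468472 / 11610235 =-0.21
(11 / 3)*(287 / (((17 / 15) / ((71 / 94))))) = 1120735 / 1598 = 701.34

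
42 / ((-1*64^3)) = -21 / 131072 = -0.00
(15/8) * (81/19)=1215/152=7.99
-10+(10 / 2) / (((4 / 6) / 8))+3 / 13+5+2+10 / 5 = 770 / 13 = 59.23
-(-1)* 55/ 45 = 11/ 9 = 1.22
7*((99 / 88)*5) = 315 / 8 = 39.38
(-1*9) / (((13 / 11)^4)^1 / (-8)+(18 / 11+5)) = -351384 / 249581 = -1.41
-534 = -534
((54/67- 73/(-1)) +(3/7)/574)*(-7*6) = -3099.88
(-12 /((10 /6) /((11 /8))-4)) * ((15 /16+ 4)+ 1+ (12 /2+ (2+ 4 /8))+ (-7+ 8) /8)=23067 /368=62.68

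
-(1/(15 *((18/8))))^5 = -1024/44840334375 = -0.00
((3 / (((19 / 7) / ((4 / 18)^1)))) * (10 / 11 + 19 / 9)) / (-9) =-4186 / 50787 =-0.08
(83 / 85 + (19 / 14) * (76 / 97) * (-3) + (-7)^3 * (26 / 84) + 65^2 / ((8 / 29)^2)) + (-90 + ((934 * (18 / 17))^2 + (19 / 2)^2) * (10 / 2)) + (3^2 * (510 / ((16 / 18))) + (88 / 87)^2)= 2353127836255373579 / 475287180480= 4950960.04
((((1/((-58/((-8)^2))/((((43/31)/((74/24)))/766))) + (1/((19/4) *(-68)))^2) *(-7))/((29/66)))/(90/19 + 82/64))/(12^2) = 261368952460/22268619549297687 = 0.00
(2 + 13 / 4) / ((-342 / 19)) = -7 / 24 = -0.29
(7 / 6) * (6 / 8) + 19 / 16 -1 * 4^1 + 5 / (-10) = -39 / 16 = -2.44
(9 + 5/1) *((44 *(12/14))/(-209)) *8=-384/19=-20.21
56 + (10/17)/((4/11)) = 1959/34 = 57.62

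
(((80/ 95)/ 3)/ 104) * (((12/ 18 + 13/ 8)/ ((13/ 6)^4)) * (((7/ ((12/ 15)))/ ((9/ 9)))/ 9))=1925/ 7054567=0.00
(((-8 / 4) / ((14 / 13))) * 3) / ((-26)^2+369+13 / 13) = -39 / 7322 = -0.01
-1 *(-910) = 910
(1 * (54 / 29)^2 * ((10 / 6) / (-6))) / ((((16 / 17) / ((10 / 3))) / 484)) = -1388475 / 841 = -1650.98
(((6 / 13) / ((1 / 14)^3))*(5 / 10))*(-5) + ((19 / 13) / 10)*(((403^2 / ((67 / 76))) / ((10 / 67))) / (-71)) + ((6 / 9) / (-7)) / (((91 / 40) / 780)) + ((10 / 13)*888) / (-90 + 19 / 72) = -84477517413 / 14698775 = -5747.25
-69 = -69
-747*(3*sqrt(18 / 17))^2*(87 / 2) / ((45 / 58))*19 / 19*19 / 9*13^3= -157344477966 / 85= -1851111505.48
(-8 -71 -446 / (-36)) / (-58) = 1199 / 1044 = 1.15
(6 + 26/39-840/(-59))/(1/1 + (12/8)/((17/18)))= 15725/1947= 8.08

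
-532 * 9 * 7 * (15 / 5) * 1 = -100548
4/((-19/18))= -72/19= -3.79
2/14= 0.14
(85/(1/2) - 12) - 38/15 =2332/15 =155.47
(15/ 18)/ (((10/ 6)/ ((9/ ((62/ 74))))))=333/ 62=5.37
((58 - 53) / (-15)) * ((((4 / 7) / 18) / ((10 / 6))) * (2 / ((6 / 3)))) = -2 / 315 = -0.01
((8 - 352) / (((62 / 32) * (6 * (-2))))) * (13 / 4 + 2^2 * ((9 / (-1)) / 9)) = -344 / 31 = -11.10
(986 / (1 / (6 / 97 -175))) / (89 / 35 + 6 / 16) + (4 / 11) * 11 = -4684484524 / 79249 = -59110.96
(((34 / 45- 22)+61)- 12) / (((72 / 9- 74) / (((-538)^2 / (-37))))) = 180757778 / 54945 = 3289.79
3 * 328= 984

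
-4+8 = 4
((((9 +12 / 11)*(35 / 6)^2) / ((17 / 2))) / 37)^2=1500625 / 1258884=1.19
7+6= 13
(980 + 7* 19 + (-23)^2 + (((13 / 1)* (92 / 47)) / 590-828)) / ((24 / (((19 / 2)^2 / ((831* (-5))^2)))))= 339541799 / 1914925653000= 0.00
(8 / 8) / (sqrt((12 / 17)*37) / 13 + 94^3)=596566958 / 495498970243361 - 13*sqrt(1887) / 990997940486722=0.00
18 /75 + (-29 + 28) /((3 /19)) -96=-7657 /75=-102.09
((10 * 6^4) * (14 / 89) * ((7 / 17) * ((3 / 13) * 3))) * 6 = 68584320 / 19669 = 3486.92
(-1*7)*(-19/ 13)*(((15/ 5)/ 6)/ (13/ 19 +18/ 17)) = 42959/ 14638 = 2.93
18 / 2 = 9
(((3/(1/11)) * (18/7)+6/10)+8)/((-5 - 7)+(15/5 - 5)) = -3271/490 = -6.68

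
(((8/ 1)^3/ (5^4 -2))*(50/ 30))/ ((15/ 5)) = 2560/ 5607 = 0.46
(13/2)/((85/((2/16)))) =13/1360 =0.01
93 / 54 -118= -2093 / 18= -116.28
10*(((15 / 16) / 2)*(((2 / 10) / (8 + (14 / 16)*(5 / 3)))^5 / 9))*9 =1492992 / 75342373738375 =0.00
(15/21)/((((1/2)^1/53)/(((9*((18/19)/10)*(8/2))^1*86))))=22207.40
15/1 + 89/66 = 1079/66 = 16.35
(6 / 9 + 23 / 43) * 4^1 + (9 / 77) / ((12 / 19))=198313 / 39732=4.99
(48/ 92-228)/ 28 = -1308/ 161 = -8.12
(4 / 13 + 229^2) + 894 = 693359 / 13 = 53335.31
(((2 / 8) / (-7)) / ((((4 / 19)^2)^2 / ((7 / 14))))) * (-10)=651605 / 7168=90.90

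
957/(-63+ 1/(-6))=-5742/379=-15.15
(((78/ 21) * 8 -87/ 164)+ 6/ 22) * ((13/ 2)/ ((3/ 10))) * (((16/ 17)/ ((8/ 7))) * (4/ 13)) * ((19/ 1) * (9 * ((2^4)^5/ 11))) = 13078018129920/ 4961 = 2636165718.59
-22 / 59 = -0.37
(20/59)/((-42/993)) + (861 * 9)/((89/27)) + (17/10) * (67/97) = 83572939953/35654290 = 2343.98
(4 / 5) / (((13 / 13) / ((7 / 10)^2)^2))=2401 / 12500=0.19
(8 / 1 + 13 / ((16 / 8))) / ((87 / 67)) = 67 / 6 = 11.17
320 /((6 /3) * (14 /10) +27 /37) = 59200 /653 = 90.66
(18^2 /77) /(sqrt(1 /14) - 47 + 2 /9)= -2455272 /27294223 - 26244 * sqrt(14) /191059561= -0.09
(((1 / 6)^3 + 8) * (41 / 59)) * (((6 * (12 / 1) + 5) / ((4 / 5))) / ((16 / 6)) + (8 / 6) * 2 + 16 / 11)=3010443163 / 13457664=223.70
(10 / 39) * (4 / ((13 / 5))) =200 / 507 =0.39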